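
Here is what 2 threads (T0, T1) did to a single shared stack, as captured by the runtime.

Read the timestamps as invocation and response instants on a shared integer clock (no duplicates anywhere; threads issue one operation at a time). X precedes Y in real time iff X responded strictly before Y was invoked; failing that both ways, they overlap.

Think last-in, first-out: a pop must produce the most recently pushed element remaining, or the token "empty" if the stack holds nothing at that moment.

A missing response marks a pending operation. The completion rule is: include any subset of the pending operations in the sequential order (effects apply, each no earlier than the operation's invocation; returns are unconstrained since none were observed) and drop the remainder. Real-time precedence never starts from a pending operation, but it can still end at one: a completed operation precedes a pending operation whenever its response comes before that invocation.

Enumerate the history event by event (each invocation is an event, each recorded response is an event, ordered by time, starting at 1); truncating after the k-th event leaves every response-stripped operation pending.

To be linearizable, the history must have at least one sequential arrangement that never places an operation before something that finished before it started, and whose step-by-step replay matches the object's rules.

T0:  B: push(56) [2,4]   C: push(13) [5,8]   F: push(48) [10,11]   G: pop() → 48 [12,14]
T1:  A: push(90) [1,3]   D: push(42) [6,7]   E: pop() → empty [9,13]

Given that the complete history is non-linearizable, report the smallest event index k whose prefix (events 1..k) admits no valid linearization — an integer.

events 1..12 are linearizable, e.g. via A, B, C, D, E, F:
1. A push(90), leaving stack <90>
2. B push(56), leaving stack <90,56>
3. C push(13), leaving stack <90,56,13>
4. D push(42), leaving stack <90,56,13,42>
5. E pop() (pending, included), leaving stack <90,56,13>
6. F push(48), leaving stack <90,56,13,48>
with event 13 included (E responding at time 13), all real-time-consistent orders fail
completion choices over the 1 pending operation (G) were checked; none helps
take A, B, C, D, E, F (pending dropped): step 5 already fails, because E pop() → empty cannot occur there
take A, B, C, D, F, E (pending dropped): step 6 already fails, because E pop() → empty cannot occur there

13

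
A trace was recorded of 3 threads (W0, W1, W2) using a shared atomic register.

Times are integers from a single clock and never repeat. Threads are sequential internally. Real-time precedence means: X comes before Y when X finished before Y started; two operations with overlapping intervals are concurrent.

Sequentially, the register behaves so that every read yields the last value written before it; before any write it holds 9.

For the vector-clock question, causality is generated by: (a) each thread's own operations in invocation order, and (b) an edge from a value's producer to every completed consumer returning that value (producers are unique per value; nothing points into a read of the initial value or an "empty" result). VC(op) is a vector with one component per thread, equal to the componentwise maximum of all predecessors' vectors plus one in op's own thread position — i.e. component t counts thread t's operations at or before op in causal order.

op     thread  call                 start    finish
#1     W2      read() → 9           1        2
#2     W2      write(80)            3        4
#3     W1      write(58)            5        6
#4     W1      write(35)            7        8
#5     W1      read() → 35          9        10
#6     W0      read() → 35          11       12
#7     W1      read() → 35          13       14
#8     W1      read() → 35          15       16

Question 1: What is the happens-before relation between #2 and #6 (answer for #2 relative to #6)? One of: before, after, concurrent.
before

#2 spans [3,4], #6 spans [11,12]
resp(#2)=4 < inv(#6)=11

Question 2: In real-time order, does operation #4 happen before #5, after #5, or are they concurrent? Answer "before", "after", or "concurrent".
before

#4 spans [7,8], #5 spans [9,10]
resp(#4)=8 < inv(#5)=9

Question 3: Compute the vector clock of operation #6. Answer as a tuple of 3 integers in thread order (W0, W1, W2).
(1, 2, 0)

VC(#1, invoked at 1): no causal predecessors; +1 on W2 → (0, 0, 1)
VC(#3, invoked at 5): no causal predecessors; +1 on W1 → (0, 1, 0)
invoked at 3, #2 merges VC(#1)=(0, 0, 1) and bumps W2's slot → (0, 0, 2)
invoked at 7, #4 merges VC(#3)=(0, 1, 0) and bumps W1's slot → (0, 2, 0)
invoked at 9, #5 merges VC(#4)=(0, 2, 0) and bumps W1's slot → (0, 3, 0)
invoked at 11, #6 merges VC(#4)=(0, 2, 0) and bumps W0's slot → (1, 2, 0)
invoked at 13, #7 merges VC(#4)=(0, 2, 0), VC(#5)=(0, 3, 0) and bumps W1's slot → (0, 4, 0)
invoked at 15, #8 merges VC(#4)=(0, 2, 0), VC(#7)=(0, 4, 0) and bumps W1's slot → (0, 5, 0)
target: VC(#6) = (1, 2, 0)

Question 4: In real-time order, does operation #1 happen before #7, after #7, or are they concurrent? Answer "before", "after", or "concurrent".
before

#1 spans [1,2], #7 spans [13,14]
resp(#1)=2 < inv(#7)=13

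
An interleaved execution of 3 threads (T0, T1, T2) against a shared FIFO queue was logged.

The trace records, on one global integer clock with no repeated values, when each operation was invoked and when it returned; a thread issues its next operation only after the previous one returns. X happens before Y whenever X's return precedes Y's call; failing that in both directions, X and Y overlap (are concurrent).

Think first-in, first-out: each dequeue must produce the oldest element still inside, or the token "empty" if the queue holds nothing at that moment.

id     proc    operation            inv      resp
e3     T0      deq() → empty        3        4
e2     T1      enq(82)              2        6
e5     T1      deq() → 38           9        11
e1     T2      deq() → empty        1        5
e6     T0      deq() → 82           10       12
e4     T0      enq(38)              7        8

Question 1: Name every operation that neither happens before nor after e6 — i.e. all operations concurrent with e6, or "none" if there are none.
concurrent with e6 ([10,12]): every op whose interval crosses 10..12
e1 [1,5]: before
e2 [2,6]: before
e3 [3,4]: before
e4 [7,8]: before
e5 [9,11]: concurrent

e5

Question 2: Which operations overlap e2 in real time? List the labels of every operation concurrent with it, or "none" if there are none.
e2 runs from 2 to 6; window-overlapping ops are concurrent
e1 [1,5]: concurrent
e3 [3,4]: concurrent
e4 [7,8]: after
e5 [9,11]: after
e6 [10,12]: after

e1, e3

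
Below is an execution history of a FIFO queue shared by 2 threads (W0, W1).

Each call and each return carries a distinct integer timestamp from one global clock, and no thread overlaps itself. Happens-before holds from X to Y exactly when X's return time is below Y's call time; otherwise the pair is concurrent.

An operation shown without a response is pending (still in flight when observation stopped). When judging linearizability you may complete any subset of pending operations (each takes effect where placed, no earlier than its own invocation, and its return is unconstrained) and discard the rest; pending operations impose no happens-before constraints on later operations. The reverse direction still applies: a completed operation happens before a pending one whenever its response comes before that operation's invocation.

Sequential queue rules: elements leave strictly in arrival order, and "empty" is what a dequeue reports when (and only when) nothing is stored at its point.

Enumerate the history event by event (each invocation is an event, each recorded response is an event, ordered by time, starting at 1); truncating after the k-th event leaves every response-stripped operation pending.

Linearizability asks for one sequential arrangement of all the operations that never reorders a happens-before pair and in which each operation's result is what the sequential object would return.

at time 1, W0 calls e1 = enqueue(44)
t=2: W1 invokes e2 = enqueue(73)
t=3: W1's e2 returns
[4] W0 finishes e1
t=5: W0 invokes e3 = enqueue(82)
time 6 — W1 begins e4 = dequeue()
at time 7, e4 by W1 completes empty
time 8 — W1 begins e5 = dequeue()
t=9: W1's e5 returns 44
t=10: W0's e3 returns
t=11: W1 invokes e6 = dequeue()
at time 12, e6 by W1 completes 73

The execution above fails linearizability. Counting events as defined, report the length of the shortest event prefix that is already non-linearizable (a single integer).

events 1..6 are still linearizable — one witness is e1, e2:
after step 1 (e1 enqueue(44)): queue <44>
after step 2 (e2 enqueue(73)): queue <44,73>
adding event 7 (e4 responds at 7) leaves no legal real-time order
no escape via the 1 pending operation (e3): every completion choice fails
sample order e1, e2, e4 (pending dropped) stalls at step 3 — e4 dequeue() → empty has no legal effect
sample order e2, e1, e4 (pending dropped) stalls at step 3 — e4 dequeue() → empty has no legal effect

7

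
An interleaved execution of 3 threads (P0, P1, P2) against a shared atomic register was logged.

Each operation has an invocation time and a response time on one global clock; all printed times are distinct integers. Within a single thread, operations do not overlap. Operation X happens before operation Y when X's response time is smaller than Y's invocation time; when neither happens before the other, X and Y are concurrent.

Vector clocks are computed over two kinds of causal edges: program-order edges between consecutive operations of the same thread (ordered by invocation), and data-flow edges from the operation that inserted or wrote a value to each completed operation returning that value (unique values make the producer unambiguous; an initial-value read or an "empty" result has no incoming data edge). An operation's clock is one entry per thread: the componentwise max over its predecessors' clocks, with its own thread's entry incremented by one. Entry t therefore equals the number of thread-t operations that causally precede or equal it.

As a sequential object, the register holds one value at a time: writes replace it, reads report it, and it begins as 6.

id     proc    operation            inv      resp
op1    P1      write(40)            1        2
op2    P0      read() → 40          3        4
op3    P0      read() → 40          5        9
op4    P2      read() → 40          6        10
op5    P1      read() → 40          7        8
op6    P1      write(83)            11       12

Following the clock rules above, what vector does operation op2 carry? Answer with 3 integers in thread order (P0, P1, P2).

op1 (invocation 1): nothing precedes it; P1's component alone gives (0, 1, 0)
op4, invoked 6, takes VC(op1)=(0, 1, 0) under max, adds 1 for P2 → (0, 1, 1)
op5, invoked 7, takes VC(op1)=(0, 1, 0) under max, adds 1 for P1 → (0, 2, 0)
op2, invoked 3, takes VC(op1)=(0, 1, 0) under max, adds 1 for P0 → (1, 1, 0)
op6, invoked 11, takes VC(op5)=(0, 2, 0) under max, adds 1 for P1 → (0, 3, 0)
op3, invoked 5, takes VC(op1)=(0, 1, 0), VC(op2)=(1, 1, 0) under max, adds 1 for P0 → (2, 1, 0)
target: VC(op2) = (1, 1, 0)

(1, 1, 0)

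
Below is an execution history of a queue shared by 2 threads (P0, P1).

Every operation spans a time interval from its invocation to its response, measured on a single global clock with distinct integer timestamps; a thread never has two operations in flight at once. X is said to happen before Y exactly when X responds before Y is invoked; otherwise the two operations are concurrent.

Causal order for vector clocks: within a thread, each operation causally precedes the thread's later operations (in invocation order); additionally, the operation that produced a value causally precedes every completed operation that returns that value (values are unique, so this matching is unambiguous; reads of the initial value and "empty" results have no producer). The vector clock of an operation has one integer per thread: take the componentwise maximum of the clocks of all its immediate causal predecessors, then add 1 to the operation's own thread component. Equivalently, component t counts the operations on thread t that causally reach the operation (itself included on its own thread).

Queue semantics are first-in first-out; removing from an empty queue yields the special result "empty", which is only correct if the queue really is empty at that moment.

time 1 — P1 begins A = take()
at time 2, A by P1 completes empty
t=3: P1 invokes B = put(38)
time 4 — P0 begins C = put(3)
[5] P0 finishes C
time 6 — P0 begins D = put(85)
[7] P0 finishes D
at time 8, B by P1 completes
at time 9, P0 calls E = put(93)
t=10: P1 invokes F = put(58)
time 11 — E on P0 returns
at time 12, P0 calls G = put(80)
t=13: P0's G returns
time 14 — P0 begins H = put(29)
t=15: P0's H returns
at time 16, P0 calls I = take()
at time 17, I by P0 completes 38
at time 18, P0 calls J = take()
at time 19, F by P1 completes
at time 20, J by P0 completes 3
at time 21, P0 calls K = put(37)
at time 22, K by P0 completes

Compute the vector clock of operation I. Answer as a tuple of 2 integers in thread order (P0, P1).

(6, 2)

VC(A, invoked at 1): no causal predecessors; +1 on P1 → (0, 1)
VC(C, invoked at 4): no causal predecessors; +1 on P0 → (1, 0)
B, invoked 3, takes VC(A)=(0, 1) under max, adds 1 for P1 → (0, 2)
D, invoked 6, takes VC(C)=(1, 0) under max, adds 1 for P0 → (2, 0)
F, invoked 10, takes VC(B)=(0, 2) under max, adds 1 for P1 → (0, 3)
E, invoked 9, takes VC(D)=(2, 0) under max, adds 1 for P0 → (3, 0)
G, invoked 12, takes VC(E)=(3, 0) under max, adds 1 for P0 → (4, 0)
H, invoked 14, takes VC(G)=(4, 0) under max, adds 1 for P0 → (5, 0)
I, invoked 16, takes VC(B)=(0, 2), VC(H)=(5, 0) under max, adds 1 for P0 → (6, 2)
J, invoked 18, takes VC(C)=(1, 0), VC(I)=(6, 2) under max, adds 1 for P0 → (7, 2)
K, invoked 21, takes VC(J)=(7, 2) under max, adds 1 for P0 → (8, 2)
target: VC(I) = (6, 2)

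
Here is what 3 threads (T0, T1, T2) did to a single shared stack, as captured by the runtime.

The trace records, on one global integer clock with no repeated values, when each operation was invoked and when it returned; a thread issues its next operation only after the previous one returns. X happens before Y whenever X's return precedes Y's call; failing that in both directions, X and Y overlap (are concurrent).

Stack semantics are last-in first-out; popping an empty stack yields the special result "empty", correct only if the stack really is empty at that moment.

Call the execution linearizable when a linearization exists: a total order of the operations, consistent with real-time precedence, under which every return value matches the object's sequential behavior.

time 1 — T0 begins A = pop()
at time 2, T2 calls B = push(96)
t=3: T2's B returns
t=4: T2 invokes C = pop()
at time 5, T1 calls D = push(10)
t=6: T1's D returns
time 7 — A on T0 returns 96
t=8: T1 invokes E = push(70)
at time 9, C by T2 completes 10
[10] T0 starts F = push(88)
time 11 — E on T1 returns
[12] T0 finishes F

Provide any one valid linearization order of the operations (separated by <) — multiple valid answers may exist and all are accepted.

after step 1 (B push(96)): stack <96>
after step 2 (A pop() → 96): stack <>
after step 3 (D push(10)): stack <10>
after step 4 (C pop() → 10): stack <>
after step 5 (E push(70)): stack <70>
after step 6 (F push(88)): stack <70,88>

B < A < D < C < E < F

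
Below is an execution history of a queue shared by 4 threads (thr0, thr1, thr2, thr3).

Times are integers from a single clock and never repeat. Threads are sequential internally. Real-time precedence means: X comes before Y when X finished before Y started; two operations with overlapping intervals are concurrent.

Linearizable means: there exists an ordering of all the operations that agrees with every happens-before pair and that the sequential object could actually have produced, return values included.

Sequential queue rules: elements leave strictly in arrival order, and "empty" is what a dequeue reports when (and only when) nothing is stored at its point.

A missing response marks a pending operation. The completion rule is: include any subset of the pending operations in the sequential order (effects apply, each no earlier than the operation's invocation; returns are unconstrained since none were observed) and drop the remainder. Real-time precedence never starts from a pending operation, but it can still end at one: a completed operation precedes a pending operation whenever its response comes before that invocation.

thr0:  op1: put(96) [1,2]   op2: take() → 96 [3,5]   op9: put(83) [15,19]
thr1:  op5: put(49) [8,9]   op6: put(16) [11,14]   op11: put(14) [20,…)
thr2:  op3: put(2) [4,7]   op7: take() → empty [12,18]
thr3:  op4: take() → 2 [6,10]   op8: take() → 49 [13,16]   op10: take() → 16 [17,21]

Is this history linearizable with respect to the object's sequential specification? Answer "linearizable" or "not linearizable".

a witness: op1, op2, op3, op4, op5, op6, op8, op10, op7, op9
1. op1 put(96), leaving queue <96>
2. op2 take() → 96, leaving queue <>
3. op3 put(2), leaving queue <2>
4. op4 take() → 2, leaving queue <>
5. op5 put(49), leaving queue <49>
6. op6 put(16), leaving queue <49,16>
7. op8 take() → 49, leaving queue <16>
8. op10 take() → 16, leaving queue <>
9. op7 take() → empty, leaving queue <>
10. op9 put(83), leaving queue <83>

linearizable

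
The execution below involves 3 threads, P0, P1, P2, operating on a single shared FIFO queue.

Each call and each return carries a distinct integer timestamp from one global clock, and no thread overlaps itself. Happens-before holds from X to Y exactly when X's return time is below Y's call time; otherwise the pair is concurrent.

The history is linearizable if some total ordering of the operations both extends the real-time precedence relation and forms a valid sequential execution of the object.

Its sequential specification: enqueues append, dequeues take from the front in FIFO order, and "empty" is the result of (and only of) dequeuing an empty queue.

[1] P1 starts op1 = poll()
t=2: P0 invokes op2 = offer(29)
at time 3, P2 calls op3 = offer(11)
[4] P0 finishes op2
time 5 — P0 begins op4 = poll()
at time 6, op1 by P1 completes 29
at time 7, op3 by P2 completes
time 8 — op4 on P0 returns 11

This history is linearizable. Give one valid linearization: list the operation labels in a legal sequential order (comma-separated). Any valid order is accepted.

1. op2 offer(29), leaving queue <29>
2. op1 poll() → 29, leaving queue <>
3. op3 offer(11), leaving queue <11>
4. op4 poll() → 11, leaving queue <>

op2, op1, op3, op4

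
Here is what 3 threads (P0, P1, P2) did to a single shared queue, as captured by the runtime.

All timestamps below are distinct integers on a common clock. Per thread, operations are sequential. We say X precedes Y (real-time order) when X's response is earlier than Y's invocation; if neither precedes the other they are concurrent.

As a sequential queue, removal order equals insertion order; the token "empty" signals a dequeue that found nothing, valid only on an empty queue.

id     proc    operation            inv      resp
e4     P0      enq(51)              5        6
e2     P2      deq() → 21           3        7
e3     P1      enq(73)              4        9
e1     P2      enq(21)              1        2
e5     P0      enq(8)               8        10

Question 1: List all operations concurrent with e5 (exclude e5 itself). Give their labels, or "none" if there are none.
e5 runs from 8 to 10; window-overlapping ops are concurrent
e1 [1,2]: before
e2 [3,7]: before
e3 [4,9]: concurrent
e4 [5,6]: before

e3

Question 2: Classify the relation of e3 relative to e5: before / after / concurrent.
e3 spans [4,9], e5 spans [8,10]
the intervals overlap in both directions

concurrent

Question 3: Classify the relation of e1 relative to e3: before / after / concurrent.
e1 spans [1,2], e3 spans [4,9]
resp(e1)=2 < inv(e3)=4

before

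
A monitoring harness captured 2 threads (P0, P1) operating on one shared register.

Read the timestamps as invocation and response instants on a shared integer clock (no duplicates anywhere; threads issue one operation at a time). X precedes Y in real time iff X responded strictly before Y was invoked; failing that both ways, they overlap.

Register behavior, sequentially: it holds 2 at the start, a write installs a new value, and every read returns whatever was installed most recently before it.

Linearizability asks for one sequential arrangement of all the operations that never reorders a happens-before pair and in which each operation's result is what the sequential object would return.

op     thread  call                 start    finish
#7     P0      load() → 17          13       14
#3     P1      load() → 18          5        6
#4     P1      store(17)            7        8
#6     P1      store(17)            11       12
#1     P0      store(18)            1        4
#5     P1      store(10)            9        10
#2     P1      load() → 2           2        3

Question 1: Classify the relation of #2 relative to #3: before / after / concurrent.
Answer: before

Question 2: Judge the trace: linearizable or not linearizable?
witness order: #2, #1, #3, #4, #5, #6, #7
1. #2 load() → 2, leaving value 2
2. #1 store(18), leaving value 18
3. #3 load() → 18, leaving value 18
4. #4 store(17), leaving value 17
5. #5 store(10), leaving value 10
6. #6 store(17), leaving value 17
7. #7 load() → 17, leaving value 17

linearizable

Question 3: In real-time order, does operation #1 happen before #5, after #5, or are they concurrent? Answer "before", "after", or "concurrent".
Answer: before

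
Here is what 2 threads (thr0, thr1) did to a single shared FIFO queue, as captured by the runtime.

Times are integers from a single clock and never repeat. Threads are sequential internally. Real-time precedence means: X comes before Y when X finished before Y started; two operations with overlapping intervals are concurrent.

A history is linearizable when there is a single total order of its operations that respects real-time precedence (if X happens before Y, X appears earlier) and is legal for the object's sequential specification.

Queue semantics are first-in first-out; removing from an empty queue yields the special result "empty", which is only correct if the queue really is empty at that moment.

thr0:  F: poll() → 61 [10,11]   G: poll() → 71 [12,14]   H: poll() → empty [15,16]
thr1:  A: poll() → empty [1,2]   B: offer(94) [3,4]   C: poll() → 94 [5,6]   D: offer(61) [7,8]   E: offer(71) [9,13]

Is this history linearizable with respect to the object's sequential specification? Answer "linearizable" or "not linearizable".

linearizable

a witness: A, B, C, D, E, F, G, H
1. A poll() → empty, leaving queue <>
2. B offer(94), leaving queue <94>
3. C poll() → 94, leaving queue <>
4. D offer(61), leaving queue <61>
5. E offer(71), leaving queue <61,71>
6. F poll() → 61, leaving queue <71>
7. G poll() → 71, leaving queue <>
8. H poll() → empty, leaving queue <>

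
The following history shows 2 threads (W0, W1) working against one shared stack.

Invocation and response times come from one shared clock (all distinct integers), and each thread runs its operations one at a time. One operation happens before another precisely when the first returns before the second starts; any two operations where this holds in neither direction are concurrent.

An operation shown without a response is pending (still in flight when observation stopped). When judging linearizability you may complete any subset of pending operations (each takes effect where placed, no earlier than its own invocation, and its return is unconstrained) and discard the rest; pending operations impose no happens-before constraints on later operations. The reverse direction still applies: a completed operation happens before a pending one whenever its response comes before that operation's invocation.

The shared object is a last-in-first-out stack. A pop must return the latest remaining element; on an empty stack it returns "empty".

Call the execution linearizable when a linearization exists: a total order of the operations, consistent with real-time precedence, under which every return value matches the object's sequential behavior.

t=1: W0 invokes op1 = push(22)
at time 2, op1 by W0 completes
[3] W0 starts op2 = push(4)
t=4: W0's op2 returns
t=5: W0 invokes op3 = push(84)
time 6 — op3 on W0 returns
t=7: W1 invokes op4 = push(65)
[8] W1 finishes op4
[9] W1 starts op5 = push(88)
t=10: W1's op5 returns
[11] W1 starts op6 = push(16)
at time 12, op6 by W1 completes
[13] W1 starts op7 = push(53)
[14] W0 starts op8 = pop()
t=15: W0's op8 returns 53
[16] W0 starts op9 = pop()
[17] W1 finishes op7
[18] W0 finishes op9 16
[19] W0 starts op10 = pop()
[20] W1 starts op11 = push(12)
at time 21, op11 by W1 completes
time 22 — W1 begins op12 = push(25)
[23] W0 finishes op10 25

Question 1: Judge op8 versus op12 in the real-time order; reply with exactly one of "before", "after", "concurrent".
op8 spans [14,15], op12 spans [22,…)
resp(op8)=15 < inv(op12)=22

before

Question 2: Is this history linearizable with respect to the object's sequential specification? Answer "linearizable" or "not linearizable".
witness order: op1, op2, op3, op4, op5, op6, op7, op8, op9, op11, op12, op10
1. op1 push(22), leaving stack <22>
2. op2 push(4), leaving stack <22,4>
3. op3 push(84), leaving stack <22,4,84>
4. op4 push(65), leaving stack <22,4,84,65>
5. op5 push(88), leaving stack <22,4,84,65,88>
6. op6 push(16), leaving stack <22,4,84,65,88,16>
7. op7 push(53), leaving stack <22,4,84,65,88,16,53>
8. op8 pop() → 53, leaving stack <22,4,84,65,88,16>
9. op9 pop() → 16, leaving stack <22,4,84,65,88>
10. op11 push(12), leaving stack <22,4,84,65,88,12>
11. op12 push(25) (pending, included), leaving stack <22,4,84,65,88,12,25>
12. op10 pop() → 25, leaving stack <22,4,84,65,88,12>

linearizable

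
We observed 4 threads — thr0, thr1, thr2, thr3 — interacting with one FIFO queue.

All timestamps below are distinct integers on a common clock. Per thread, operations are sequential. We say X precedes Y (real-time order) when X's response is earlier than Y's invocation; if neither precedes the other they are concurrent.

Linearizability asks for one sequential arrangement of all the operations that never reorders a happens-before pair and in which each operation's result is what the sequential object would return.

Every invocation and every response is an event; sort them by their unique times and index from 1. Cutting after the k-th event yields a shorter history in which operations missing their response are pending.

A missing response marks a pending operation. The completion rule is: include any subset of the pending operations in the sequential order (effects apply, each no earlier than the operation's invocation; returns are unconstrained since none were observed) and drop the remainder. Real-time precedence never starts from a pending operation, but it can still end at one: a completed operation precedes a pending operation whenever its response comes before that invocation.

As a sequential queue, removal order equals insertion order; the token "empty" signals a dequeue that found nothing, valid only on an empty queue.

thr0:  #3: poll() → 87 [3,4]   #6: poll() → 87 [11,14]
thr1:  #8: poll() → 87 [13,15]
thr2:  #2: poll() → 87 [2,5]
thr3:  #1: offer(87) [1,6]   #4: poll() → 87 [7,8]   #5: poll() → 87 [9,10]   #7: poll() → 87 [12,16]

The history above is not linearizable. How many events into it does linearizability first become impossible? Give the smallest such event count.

events 1..4 are linearizable; a witness order is #1, #3:
step 1: #1 offer(87) (pending, included) — queue <87>
step 2: #3 poll() → 87 — queue <>
include event 5 — #2 responding at 5 — and every candidate order breaks
include/drop combinations of the 1 pending operation (#1) were all tried; none helps
take #2, #3 (pending dropped): step 1 already fails, because #2 poll() → 87 cannot occur there
take #3, #2 (pending dropped): step 1 already fails, because #3 poll() → 87 cannot occur there

5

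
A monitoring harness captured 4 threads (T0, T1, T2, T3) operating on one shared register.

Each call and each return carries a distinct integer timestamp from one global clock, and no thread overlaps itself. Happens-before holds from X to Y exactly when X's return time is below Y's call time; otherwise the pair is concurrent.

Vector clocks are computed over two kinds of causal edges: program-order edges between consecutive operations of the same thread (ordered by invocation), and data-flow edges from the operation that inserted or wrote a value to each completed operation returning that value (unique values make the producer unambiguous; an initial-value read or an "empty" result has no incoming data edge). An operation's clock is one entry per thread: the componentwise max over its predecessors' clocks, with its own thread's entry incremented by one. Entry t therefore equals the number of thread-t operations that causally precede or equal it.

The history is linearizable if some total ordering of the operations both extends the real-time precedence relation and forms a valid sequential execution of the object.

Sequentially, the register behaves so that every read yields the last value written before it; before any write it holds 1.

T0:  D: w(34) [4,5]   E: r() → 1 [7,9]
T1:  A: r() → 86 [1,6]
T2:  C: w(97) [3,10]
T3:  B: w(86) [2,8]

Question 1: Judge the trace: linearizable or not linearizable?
not linearizable

through event 8 a valid linearization exists; event 9 (E responding at time 9) ends that
real-time-consistent orders of the 4 completed operations: 8 — all fail the register replay
no escape via the 1 pending operation (C): every completion choice fails
take A, B, D, E (pending dropped): step 1 already fails, because A r() → 86 cannot occur there
take A, D, B, E (pending dropped): step 1 already fails, because A r() → 86 cannot occur there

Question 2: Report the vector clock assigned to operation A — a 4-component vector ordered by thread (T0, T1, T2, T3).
(0, 1, 0, 1)

VC(B, invoked at 2): no causal predecessors; +1 on T3 → (0, 0, 0, 1)
VC(C, invoked at 3): no causal predecessors; +1 on T2 → (0, 0, 1, 0)
VC(D, invoked at 4): no causal predecessors; +1 on T0 → (1, 0, 0, 0)
from VC(B)=(0, 0, 0, 1), A (invoked 1) maxes components and bumps T1 → (0, 1, 0, 1)
from VC(D)=(1, 0, 0, 0), E (invoked 7) maxes components and bumps T0 → (2, 0, 0, 0)
target: VC(A) = (0, 1, 0, 1)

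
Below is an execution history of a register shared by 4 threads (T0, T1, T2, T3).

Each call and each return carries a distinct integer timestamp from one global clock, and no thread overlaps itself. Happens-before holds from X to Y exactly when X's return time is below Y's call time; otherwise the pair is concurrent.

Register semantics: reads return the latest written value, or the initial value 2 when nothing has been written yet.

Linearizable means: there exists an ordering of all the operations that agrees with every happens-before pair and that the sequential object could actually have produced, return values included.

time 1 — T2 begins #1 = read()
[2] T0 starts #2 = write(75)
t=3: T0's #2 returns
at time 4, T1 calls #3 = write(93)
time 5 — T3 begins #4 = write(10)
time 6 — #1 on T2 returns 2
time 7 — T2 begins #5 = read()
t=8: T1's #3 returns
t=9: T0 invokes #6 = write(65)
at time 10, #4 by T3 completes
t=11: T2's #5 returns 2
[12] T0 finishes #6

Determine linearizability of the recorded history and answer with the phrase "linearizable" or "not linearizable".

not linearizable

the violation lands at event 11, #5's response at time 11: events 1..10 linearize, events 1..11 do not
checked exhaustively: 18 real-time-consistent orders of 5 completed operations, zero legal register replays
including or dropping the 1 pending operation (#6) in any combination fails
one such order, #1, #2, #3, #4, #5 (pending dropped), breaks at step 5 where #5 read() → 2 is illegal
one such order, #1, #2, #3, #5, #4 (pending dropped), breaks at step 4 where #5 read() → 2 is illegal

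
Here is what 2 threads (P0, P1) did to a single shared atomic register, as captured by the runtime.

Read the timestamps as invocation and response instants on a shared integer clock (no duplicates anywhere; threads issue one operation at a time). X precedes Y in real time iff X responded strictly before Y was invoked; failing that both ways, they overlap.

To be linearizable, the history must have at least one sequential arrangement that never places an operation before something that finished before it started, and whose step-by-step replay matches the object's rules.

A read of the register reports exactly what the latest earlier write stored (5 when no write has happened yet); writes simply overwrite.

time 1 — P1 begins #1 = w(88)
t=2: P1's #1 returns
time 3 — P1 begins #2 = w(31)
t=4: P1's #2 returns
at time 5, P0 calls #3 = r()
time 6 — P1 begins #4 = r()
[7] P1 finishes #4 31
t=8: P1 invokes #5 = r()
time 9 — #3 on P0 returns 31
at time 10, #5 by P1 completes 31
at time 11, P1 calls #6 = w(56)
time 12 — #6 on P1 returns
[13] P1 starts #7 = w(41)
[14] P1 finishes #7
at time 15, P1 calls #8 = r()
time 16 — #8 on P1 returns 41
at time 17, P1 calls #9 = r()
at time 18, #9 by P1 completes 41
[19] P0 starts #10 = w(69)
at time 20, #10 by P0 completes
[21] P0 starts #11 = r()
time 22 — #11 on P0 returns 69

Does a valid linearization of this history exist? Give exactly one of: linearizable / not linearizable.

one valid linearization: #1, #2, #3, #4, #5, #6, #7, #8, #9, #10, #11
step 1: #1 w(88) — value 88
step 2: #2 w(31) — value 31
step 3: #3 r() → 31 — value 31
step 4: #4 r() → 31 — value 31
step 5: #5 r() → 31 — value 31
step 6: #6 w(56) — value 56
step 7: #7 w(41) — value 41
step 8: #8 r() → 41 — value 41
step 9: #9 r() → 41 — value 41
step 10: #10 w(69) — value 69
step 11: #11 r() → 69 — value 69

linearizable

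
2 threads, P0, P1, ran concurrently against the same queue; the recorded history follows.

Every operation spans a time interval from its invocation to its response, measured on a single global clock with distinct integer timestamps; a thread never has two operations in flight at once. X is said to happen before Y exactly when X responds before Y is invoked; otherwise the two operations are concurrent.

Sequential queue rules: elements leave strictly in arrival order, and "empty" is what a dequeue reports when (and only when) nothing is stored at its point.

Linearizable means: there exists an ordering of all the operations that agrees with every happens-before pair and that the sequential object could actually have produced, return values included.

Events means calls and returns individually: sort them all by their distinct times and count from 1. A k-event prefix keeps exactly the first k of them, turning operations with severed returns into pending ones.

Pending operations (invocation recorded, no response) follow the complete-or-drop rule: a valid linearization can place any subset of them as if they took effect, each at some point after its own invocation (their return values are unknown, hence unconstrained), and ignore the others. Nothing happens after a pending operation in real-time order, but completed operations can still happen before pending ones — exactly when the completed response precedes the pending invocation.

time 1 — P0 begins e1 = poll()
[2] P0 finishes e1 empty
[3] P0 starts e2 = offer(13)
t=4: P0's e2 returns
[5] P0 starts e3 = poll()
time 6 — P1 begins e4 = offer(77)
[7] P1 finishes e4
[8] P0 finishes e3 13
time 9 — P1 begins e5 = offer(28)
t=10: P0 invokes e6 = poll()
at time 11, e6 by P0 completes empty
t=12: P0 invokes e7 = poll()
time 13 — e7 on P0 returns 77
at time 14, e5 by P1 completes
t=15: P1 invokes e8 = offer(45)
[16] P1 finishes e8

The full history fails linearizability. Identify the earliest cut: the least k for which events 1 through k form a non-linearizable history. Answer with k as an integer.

events 1..10 are linearizable, e.g. via e1, e2, e3, e4:
1. e1 poll() → empty, leaving queue <>
2. e2 offer(13), leaving queue <13>
3. e3 poll() → 13, leaving queue <>
4. e4 offer(77), leaving queue <77>
with event 11 included (e6 responding at time 11), all real-time-consistent orders fail
no completion choice of the 1 pending operation (e5) rescues it — every subset was tried
one such order, e1, e2, e3, e4, e6 (pending dropped), breaks at step 5 where e6 poll() → empty is illegal
one such order, e1, e2, e4, e3, e6 (pending dropped), breaks at step 5 where e6 poll() → empty is illegal

11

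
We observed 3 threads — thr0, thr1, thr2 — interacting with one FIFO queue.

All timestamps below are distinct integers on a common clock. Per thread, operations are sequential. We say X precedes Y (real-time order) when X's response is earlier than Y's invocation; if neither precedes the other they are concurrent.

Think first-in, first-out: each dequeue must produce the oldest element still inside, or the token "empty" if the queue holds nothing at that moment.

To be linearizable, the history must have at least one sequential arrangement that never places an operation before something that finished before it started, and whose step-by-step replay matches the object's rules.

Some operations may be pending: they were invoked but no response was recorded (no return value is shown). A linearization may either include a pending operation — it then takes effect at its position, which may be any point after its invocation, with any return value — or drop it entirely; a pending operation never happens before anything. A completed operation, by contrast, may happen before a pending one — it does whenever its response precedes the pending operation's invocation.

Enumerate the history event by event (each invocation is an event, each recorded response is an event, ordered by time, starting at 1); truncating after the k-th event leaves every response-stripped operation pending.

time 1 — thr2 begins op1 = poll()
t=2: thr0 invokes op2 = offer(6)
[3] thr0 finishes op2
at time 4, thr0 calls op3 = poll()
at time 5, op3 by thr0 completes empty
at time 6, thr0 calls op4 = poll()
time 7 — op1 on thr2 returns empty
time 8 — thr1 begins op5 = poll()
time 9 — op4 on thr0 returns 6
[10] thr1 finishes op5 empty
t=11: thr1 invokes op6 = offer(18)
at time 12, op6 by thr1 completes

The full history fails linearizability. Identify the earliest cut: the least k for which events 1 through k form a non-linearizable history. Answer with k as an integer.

7

events 1..6 are linearizable, e.g. via op2, op1, op3:
after step 1 (op2 offer(6)): queue <6>
after step 2 (op1 poll() (pending, included)): queue <>
after step 3 (op3 poll() → empty): queue <>
with event 7 included (op1 responding at time 7), all real-time-consistent orders fail
every completion of the 1 pending operation (op4) was checked; none linearizes
for example op1, op2, op3 (pending dropped) fails at step 3: op3 poll() → empty is not legal there
for example op2, op1, op3 (pending dropped) fails at step 2: op1 poll() → empty is not legal there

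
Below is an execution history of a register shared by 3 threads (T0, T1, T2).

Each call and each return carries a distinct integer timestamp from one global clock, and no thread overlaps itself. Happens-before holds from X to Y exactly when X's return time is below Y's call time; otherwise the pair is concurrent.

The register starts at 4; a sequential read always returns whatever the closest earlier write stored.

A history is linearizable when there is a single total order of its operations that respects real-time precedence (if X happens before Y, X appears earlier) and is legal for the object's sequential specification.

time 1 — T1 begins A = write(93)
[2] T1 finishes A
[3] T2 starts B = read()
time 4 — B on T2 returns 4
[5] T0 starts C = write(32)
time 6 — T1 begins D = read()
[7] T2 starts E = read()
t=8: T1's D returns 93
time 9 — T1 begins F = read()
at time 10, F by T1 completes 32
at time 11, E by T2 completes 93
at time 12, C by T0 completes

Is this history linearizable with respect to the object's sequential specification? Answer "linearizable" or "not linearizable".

events 1..3 are fine; event 4 — the response of B at time 4 — makes the prefix non-linearizable
the completed operations (2 total) allow one real-time order; the register replay rejects it
take A, B: step 2 already fails, because B read() → 4 cannot occur there

not linearizable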